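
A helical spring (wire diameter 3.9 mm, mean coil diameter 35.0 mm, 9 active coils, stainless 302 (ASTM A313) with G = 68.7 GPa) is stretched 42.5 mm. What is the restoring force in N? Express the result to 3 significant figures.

219 N

k = Gd⁴/(8D³N_a) = (68.7×10³)(3.9⁴)/(8·35.0³·9) = 5.1485 N/mm
F = k·δ = 5.1485 × 42.5 = 218.81 N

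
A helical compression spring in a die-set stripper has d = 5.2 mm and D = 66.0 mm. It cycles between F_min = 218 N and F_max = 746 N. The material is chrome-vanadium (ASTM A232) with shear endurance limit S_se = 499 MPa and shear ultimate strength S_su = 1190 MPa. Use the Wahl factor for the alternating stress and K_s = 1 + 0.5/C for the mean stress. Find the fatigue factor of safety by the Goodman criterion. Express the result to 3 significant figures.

C = D/d = 66.0/5.2 = 12.6923; K_W = (4C−1)/(4C−4)+0.615/C = 1.1126; K_s = 1+0.5/C = 1.0394
F_a = (F_max−F_min)/2 = 264 N; F_m = (F_max+F_min)/2 = 482 N
τ_a = K_W·8F_aD/(πd³) = 1.1126 × 315.56 = 351.09 MPa
τ_m = K_s·8F_mD/(πd³) = 1.0394 × 576.13 = 598.83 MPa
Goodman: 1/n_f = τ_a/S_se + τ_m/S_su = 351.09/499 + 598.83/1190 = 0.70358 + 0.50322 = 1.2068
n_f = 1/1.2068 = 0.8286

0.829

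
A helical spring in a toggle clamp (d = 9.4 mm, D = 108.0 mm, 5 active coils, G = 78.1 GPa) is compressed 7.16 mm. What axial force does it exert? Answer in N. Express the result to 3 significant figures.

k = Gd⁴/(8D³N_a) = (78.1×10³)(9.4⁴)/(8·108.0³·5) = 12.101 N/mm
F = k·δ = 12.101 × 7.16 = 86.645 N

86.6 N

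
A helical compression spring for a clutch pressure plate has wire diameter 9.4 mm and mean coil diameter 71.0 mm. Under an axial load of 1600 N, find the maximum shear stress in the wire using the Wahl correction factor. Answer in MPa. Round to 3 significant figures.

417 MPa

Spring index C = D/d = 71.0/9.4 = 7.5532
K_W = (4C−1)/(4C−4) + 0.615/C = 29.213/26.213 + 0.0814 = 1.1959
τ₀ = 8FD/(πd³) = 8·1600·71.0/(π·9.4³) = 908800/2609.4 = 348.29 MPa
τ_max = K·τ₀ = 1.1959 × 348.29 = 416.5 MPa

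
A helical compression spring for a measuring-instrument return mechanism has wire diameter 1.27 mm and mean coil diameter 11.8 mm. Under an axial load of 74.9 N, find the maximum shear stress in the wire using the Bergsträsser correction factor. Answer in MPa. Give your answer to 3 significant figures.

Spring index C = D/d = 11.8/1.27 = 9.2913
K_B = (4C+2)/(4C−3) = 39.165/34.165 = 1.1463
τ₀ = 8FD/(πd³) = 8·74.9·11.8/(π·1.27³) = 7070.56/6.4352 = 1098.7 MPa
τ_max = K·τ₀ = 1.1463 × 1098.7 = 1259.5 MPa

1260 MPa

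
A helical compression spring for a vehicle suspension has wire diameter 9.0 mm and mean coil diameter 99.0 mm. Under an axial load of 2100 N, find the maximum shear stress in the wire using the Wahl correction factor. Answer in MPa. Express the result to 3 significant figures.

821 MPa

Spring index C = D/d = 99.0/9.0 = 11.0000
K_W = (4C−1)/(4C−4) + 0.615/C = 43.000/40.000 + 0.0559 = 1.1309
τ₀ = 8FD/(πd³) = 8·2100·99.0/(π·9.0³) = 1.6632e+06/2290.2 = 726.22 MPa
τ_max = K·τ₀ = 1.1309 × 726.22 = 821.29 MPa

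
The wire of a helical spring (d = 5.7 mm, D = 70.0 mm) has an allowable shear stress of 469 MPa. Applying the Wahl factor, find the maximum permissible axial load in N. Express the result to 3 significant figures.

436 N

C = D/d = 70.0/5.7 = 12.2807
K_W = (4C−1)/(4C−4) + 0.615/C = 48.123/45.123 + 0.0501 = 1.1166
τ_max = K·8FD/(πd³) → F_max = τ_allow·πd³/(8DK)
F_max = 469·π·5.7³/(8·70.0·1.1166) = 2.7286e+05/625.28 = 436.39 N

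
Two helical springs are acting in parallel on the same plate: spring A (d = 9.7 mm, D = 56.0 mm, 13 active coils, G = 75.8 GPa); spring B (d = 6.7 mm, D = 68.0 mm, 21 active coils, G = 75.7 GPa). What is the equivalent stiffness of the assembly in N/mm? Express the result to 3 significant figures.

39.6 N/mm

k_A = Gd⁴/(8D³N_a) = (75.8×10³)(9.7⁴)/(8·56.0³·13) = 36.742 N/mm
k_B = Gd⁴/(8D³N_a) = (75.7×10³)(6.7⁴)/(8·68.0³·21) = 2.8877 N/mm
Parallel: k_eq = 36.742 + 2.8877 = 39.629 N/mm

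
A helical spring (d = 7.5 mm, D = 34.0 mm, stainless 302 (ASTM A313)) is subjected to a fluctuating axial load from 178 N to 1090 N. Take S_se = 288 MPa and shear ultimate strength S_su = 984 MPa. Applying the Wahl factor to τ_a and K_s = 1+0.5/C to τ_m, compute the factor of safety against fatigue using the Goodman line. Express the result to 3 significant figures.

C = D/d = 34.0/7.5 = 4.5333; K_W = (4C−1)/(4C−4)+0.615/C = 1.3479; K_s = 1+0.5/C = 1.1103
F_a = (F_max−F_min)/2 = 456 N; F_m = (F_max+F_min)/2 = 634 N
τ_a = K_W·8F_aD/(πd³) = 1.3479 × 93.584 = 126.14 MPa
τ_m = K_s·8F_mD/(πd³) = 1.1103 × 130.11 = 144.46 MPa
Goodman: 1/n_f = τ_a/S_se + τ_m/S_su = 126.14/288 + 144.46/984 = 0.43800 + 0.14681 = 0.58481
n_f = 1/0.58481 = 1.71

1.71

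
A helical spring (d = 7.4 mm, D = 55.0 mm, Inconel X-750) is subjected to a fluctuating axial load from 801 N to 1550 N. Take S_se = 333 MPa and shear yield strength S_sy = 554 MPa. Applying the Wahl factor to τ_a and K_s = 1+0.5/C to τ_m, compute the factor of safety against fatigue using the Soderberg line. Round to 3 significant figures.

C = D/d = 55.0/7.4 = 7.4324; K_W = (4C−1)/(4C−4)+0.615/C = 1.1993; K_s = 1+0.5/C = 1.0673
F_a = (F_max−F_min)/2 = 374.5 N; F_m = (F_max+F_min)/2 = 1175.5 N
τ_a = K_W·8F_aD/(πd³) = 1.1993 × 129.44 = 155.24 MPa
τ_m = K_s·8F_mD/(πd³) = 1.0673 × 406.28 = 433.62 MPa
Soderberg: 1/n_f = τ_a/S_se + τ_m/S_sy = 155.24/333 + 433.62/554 = 0.46619 + 0.78270 = 1.2489
n_f = 1/1.2489 = 0.8007

0.801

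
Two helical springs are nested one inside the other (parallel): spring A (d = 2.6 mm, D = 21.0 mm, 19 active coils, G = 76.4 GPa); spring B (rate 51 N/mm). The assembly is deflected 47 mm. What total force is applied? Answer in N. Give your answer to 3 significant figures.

2510 N

k_A = Gd⁴/(8D³N_a) = (76.4×10³)(2.6⁴)/(8·21.0³·19) = 2.4802 N/mm
Parallel: k_eq = 2.4802 + 51 = 53.48 N/mm
F = k_eq·δ = 53.48·47 = 2513.6 N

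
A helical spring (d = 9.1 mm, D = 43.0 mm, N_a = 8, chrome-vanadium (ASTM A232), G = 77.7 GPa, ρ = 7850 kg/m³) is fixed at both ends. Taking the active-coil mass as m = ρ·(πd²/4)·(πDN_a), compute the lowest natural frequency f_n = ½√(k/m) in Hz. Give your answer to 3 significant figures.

k = Gd⁴/(8D³N_a) = (77.7×10³)(9.1⁴)/(8·43.0³·8) = 104.71 N/mm = 1.0471e+05 N/m
Wire length L = πDN_a = π·43.0·8 = 1080.7 mm
m = ρ·(πd²/4)·L = 7850 × 65.039×10⁻⁶ m² × 1.0807 m = 0.55176 kg
f_n = ½√(k/m) = 0.5·√(1.0471e+05/0.55176) = 0.5·√(1.8978e+05) = 217.82 Hz

218 Hz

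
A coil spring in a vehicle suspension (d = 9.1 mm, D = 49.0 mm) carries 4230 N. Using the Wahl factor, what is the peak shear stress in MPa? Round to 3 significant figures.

Spring index C = D/d = 49.0/9.1 = 5.3846
K_W = (4C−1)/(4C−4) + 0.615/C = 20.538/17.538 + 0.1142 = 1.2853
τ₀ = 8FD/(πd³) = 8·4230·49.0/(π·9.1³) = 1.65816e+06/2367.4 = 700.41 MPa
τ_max = K·τ₀ = 1.2853 × 700.41 = 900.21 MPa

900 MPa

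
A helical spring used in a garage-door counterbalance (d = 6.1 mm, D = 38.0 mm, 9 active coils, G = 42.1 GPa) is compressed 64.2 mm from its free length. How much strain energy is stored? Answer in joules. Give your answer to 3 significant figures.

30.4 J

k = Gd⁴/(8D³N_a) = (42.1×10³)(6.1⁴)/(8·38.0³·9) = 14.754 N/mm
U = ½kδ² = 0.5 × 14.754 × 64.2² = 30406 N·mm = 30.406 J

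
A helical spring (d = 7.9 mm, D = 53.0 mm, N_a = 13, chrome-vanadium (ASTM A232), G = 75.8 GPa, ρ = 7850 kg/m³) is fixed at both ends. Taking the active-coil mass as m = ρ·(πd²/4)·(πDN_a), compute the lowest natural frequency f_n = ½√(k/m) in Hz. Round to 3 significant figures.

75.7 Hz

k = Gd⁴/(8D³N_a) = (75.8×10³)(7.9⁴)/(8·53.0³·13) = 19.069 N/mm = 19069 N/m
Wire length L = πDN_a = π·53.0·13 = 2164.6 mm
m = ρ·(πd²/4)·L = 7850 × 49.017×10⁻⁶ m² × 2.1646 m = 0.83288 kg
f_n = ½√(k/m) = 0.5·√(19069/0.83288) = 0.5·√(22895) = 75.655 Hz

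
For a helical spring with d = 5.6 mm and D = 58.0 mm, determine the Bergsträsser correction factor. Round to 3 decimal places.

C = D/d = 58.0/5.6 = 10.3571
K_B = (4C+2)/(4C−3) = 43.429/38.429 = 1.1301

1.130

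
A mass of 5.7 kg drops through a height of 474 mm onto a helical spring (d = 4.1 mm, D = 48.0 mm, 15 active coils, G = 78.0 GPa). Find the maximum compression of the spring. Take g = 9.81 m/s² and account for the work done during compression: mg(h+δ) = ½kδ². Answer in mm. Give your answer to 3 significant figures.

k = Gd⁴/(8D³N_a) = (78.0×10³)(4.1⁴)/(8·48.0³·15) = 1.6608 N/mm
W = mg = 5.7 × 9.81 = 55.917 N
½kδ² − Wδ − Wh = 0 → δ = (W + √(W² + 2kWh))/k
δ = (55.917 + √(3126.7 + 88039.4))/1.6608 = (55.917 + 301.94)/1.6608 = 215.47 mm

215 mm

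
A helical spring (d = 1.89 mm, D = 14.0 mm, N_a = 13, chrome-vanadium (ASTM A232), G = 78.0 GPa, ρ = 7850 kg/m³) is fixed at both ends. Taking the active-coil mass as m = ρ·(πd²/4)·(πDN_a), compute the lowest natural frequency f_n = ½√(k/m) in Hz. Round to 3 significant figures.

263 Hz

k = Gd⁴/(8D³N_a) = (78.0×10³)(1.89⁴)/(8·14.0³·13) = 3.4876 N/mm = 3487.6 N/m
Wire length L = πDN_a = π·14.0·13 = 571.77 mm
m = ρ·(πd²/4)·L = 7850 × 2.8055×10⁻⁶ m² × 0.57177 m = 0.012592 kg
f_n = ½√(k/m) = 0.5·√(3487.6/0.012592) = 0.5·√(2.7696e+05) = 263.14 Hz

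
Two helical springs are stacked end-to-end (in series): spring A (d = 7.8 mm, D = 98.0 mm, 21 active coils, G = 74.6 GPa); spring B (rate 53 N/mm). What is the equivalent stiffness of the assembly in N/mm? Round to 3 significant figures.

k_A = Gd⁴/(8D³N_a) = (74.6×10³)(7.8⁴)/(8·98.0³·21) = 1.7463 N/mm
Series: 1/k_eq = 1/1.7463 + 1/53 = 0.59149; k_eq = 1.6906 N/mm

1.69 N/mm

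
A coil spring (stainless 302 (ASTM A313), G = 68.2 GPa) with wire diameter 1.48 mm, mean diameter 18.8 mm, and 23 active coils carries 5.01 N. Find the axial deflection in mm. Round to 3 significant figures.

18.7 mm

k = Gd⁴/(8D³N_a) = (68.2×10³)(1.48⁴)/(8·18.8³·23) = 0.26763 N/mm
δ = F/k = 5.01 / 0.26763 = 18.72 mm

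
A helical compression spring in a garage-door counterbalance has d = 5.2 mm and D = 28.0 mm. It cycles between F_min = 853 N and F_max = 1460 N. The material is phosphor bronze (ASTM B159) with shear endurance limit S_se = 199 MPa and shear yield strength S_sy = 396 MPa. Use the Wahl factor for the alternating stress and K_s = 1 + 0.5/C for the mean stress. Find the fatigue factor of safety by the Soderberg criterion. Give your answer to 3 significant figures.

0.383

C = D/d = 28.0/5.2 = 5.3846; K_W = (4C−1)/(4C−4)+0.615/C = 1.2853; K_s = 1+0.5/C = 1.0929
F_a = (F_max−F_min)/2 = 303.5 N; F_m = (F_max+F_min)/2 = 1156.5 N
τ_a = K_W·8F_aD/(πd³) = 1.2853 × 153.9 = 197.81 MPa
τ_m = K_s·8F_mD/(πd³) = 1.0929 × 586.45 = 640.91 MPa
Soderberg: 1/n_f = τ_a/S_se + τ_m/S_sy = 197.81/199 + 640.91/396 = 0.99400 + 1.61846 = 2.6125
n_f = 1/2.6125 = 0.3828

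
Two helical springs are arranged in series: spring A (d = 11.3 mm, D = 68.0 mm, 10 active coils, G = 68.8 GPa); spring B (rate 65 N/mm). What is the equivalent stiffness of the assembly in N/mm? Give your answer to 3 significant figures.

k_A = Gd⁴/(8D³N_a) = (68.8×10³)(11.3⁴)/(8·68.0³·10) = 44.595 N/mm
Series: 1/k_eq = 1/44.595 + 1/65 = 0.037809; k_eq = 26.449 N/mm

26.4 N/mm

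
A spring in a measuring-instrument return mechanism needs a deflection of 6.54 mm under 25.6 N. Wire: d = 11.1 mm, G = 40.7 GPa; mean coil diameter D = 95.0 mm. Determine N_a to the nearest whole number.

23

Required rate k = F/δ = 25.6/6.54 = 3.9144 N/mm
N_a = Gd⁴/(8D³k) = (40.7×10³ × 11.1⁴)/(8 × 95.0³ × 3.9144)
    = 6.17855e+08 / 2.68487e+07 = 23.01 → 23 coils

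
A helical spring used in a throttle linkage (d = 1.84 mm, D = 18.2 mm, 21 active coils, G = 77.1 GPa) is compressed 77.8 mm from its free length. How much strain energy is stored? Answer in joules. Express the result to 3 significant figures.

2.64 J

k = Gd⁴/(8D³N_a) = (77.1×10³)(1.84⁴)/(8·18.2³·21) = 0.87257 N/mm
U = ½kδ² = 0.5 × 0.87257 × 77.8² = 2640.8 N·mm = 2.6408 J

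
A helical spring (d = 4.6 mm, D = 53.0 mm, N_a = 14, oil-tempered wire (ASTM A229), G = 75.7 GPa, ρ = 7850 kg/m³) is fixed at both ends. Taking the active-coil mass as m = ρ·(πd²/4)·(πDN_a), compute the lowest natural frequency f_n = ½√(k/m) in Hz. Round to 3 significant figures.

40.9 Hz

k = Gd⁴/(8D³N_a) = (75.7×10³)(4.6⁴)/(8·53.0³·14) = 2.0327 N/mm = 2032.7 N/m
Wire length L = πDN_a = π·53.0·14 = 2331.1 mm
m = ρ·(πd²/4)·L = 7850 × 16.619×10⁻⁶ m² × 2.3311 m = 0.30411 kg
f_n = ½√(k/m) = 0.5·√(2032.7/0.30411) = 0.5·√(6684.2) = 40.879 Hz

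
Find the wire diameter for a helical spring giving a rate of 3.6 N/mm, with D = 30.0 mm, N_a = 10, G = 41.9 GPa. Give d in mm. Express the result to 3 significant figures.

3.69 mm

d = (8D³N_a·k / G)^(1/4) = (8·30.0³·10·3.6 / (41.9×10³))^0.25
  = (185.58)^0.25 = 3.6909 mm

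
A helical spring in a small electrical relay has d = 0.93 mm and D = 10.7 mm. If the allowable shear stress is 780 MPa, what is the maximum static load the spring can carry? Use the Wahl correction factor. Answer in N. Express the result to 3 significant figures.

20.5 N

C = D/d = 10.7/0.93 = 11.5054
K_W = (4C−1)/(4C−4) + 0.615/C = 45.022/42.022 + 0.0535 = 1.1248
τ_max = K·8FD/(πd³) → F_max = τ_allow·πd³/(8DK)
F_max = 780·π·0.93³/(8·10.7·1.1248) = 1971/96.287 = 20.47 N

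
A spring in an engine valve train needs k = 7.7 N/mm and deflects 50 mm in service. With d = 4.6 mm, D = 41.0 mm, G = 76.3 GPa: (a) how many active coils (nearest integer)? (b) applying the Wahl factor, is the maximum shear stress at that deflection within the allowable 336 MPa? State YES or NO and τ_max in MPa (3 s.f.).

N_a = Gd⁴/(8D³k) = (76.3×10³)(4.6⁴)/(8·41.0³·7.7) = 8.047 → N_a = 8
Actual rate k = Gd⁴/(8D³·8) = 7.7451 N/mm
Working load F = kδ = 7.7451·50 = 387.25 N
C = 41.0/4.6 = 8.9130; K_W = (4C−1)/(4C−4)+0.615/C = 1.1638
τ_max = K_W·8FD/(πd³) = 1.1638·415.38 = 483.41 MPa
τ_max > 336 MPa → exceeds allowable

(a) 8 coils; (b) NO, τ_max = 483 MPa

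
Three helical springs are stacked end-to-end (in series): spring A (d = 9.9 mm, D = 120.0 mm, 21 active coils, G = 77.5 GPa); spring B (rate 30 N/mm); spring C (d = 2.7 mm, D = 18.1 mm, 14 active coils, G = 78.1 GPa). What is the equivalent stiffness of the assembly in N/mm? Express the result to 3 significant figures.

k_A = Gd⁴/(8D³N_a) = (77.5×10³)(9.9⁴)/(8·120.0³·21) = 2.5644 N/mm
k_C = Gd⁴/(8D³N_a) = (78.1×10³)(2.7⁴)/(8·18.1³·14) = 6.2496 N/mm
Series: 1/k_eq = 1/2.5644 + 1/30 + 1/6.2496 = 0.58329; k_eq = 1.7144 N/mm

1.71 N/mm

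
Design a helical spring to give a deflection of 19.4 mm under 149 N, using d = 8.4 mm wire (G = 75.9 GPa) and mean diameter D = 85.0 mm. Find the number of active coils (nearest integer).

10

Required rate k = F/δ = 149/19.4 = 7.6804 N/mm
N_a = Gd⁴/(8D³k) = (75.9×10³ × 8.4⁴)/(8 × 85.0³ × 7.6804)
    = 3.77884e+08 / 3.77339e+07 = 10.01 → 10 coils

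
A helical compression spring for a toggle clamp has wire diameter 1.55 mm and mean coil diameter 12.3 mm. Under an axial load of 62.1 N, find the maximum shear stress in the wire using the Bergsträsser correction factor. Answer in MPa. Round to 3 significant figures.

Spring index C = D/d = 12.3/1.55 = 7.9355
K_B = (4C+2)/(4C−3) = 33.742/28.742 = 1.1740
τ₀ = 8FD/(πd³) = 8·62.1·12.3/(π·1.55³) = 6110.64/11.699 = 522.33 MPa
τ_max = K·τ₀ = 1.1740 × 522.33 = 613.19 MPa

613 MPa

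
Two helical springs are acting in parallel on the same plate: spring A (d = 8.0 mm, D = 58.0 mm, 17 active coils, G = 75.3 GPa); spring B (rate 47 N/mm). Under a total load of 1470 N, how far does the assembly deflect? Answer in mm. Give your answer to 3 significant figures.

k_A = Gd⁴/(8D³N_a) = (75.3×10³)(8.0⁴)/(8·58.0³·17) = 11.623 N/mm
Parallel: k_eq = 11.623 + 47 = 58.623 N/mm
δ = F/k_eq = 1470/58.623 = 25.075 mm

25.1 mm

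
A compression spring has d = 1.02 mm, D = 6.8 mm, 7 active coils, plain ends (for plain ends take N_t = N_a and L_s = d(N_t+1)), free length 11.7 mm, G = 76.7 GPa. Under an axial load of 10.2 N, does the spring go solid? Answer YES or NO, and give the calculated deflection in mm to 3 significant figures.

NO, δ = 2.16 mm

k = Gd⁴/(8D³N_a) = (76.7×10³)(1.02⁴)/(8·6.8³·7) = 4.715 N/mm
N_t = 7; L_s = 1.02·8 = 8.16 mm; δ_solid = L₀ − L_s = 11.7 − 8.16 = 3.54 mm
δ = F/k = 10.2/4.715 = 2.1633 mm
δ < δ_solid → spring does not go solid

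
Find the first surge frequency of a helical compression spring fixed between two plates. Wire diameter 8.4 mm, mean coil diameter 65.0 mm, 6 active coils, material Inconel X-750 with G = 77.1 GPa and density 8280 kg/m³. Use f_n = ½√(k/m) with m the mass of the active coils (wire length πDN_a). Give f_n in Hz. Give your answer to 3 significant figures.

114 Hz

k = Gd⁴/(8D³N_a) = (77.1×10³)(8.4⁴)/(8·65.0³·6) = 29.12 N/mm = 29120 N/m
Wire length L = πDN_a = π·65.0·6 = 1225.2 mm
m = ρ·(πd²/4)·L = 8280 × 55.418×10⁻⁶ m² × 1.2252 m = 0.5622 kg
f_n = ½√(k/m) = 0.5·√(29120/0.5622) = 0.5·√(51796) = 113.79 Hz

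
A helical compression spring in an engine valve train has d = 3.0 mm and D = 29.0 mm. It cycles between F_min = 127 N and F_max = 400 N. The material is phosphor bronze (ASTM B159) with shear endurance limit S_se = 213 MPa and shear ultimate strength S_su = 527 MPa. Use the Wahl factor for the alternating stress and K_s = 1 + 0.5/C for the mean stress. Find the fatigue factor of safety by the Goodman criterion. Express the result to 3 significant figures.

C = D/d = 29.0/3.0 = 9.6667; K_W = (4C−1)/(4C−4)+0.615/C = 1.1502; K_s = 1+0.5/C = 1.0517
F_a = (F_max−F_min)/2 = 136.5 N; F_m = (F_max+F_min)/2 = 263.5 N
τ_a = K_W·8F_aD/(πd³) = 1.1502 × 373.34 = 429.4 MPa
τ_m = K_s·8F_mD/(πd³) = 1.0517 × 720.7 = 757.98 MPa
Goodman: 1/n_f = τ_a/S_se + τ_m/S_su = 429.4/213 + 757.98/527 = 2.01598 + 1.43829 = 3.4543
n_f = 1/3.4543 = 0.2895

0.289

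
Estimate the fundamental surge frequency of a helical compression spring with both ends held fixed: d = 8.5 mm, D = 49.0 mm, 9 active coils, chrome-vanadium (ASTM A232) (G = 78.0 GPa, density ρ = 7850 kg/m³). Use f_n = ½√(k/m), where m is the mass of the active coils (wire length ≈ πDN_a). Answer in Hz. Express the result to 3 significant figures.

140 Hz

k = Gd⁴/(8D³N_a) = (78.0×10³)(8.5⁴)/(8·49.0³·9) = 48.067 N/mm = 48067 N/m
Wire length L = πDN_a = π·49.0·9 = 1385.4 mm
m = ρ·(πd²/4)·L = 7850 × 56.745×10⁻⁶ m² × 1.3854 m = 0.61714 kg
f_n = ½√(k/m) = 0.5·√(48067/0.61714) = 0.5·√(77887) = 139.54 Hz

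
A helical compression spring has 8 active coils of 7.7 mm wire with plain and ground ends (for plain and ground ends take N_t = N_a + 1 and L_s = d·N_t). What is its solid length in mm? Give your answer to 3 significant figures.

69.3 mm

plain and ground ends: N_t = N_a + 1 = 8 + 1 = 9
L_s = d·N_t = 7.7 × 9 = 69.3 mm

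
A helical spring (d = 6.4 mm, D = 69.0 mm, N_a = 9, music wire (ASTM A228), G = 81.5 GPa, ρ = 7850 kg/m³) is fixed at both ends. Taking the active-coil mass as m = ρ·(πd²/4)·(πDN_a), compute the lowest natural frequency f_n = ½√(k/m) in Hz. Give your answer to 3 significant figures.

k = Gd⁴/(8D³N_a) = (81.5×10³)(6.4⁴)/(8·69.0³·9) = 5.7809 N/mm = 5780.9 N/m
Wire length L = πDN_a = π·69.0·9 = 1950.9 mm
m = ρ·(πd²/4)·L = 7850 × 32.17×10⁻⁶ m² × 1.9509 m = 0.49268 kg
f_n = ½√(k/m) = 0.5·√(5780.9/0.49268) = 0.5·√(11734) = 54.161 Hz

54.2 Hz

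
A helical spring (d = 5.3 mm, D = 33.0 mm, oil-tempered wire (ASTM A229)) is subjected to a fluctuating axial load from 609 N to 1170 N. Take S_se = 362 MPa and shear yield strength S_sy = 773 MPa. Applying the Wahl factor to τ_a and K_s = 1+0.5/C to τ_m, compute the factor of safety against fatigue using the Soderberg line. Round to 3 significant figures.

C = D/d = 33.0/5.3 = 6.2264; K_W = (4C−1)/(4C−4)+0.615/C = 1.2423; K_s = 1+0.5/C = 1.0803
F_a = (F_max−F_min)/2 = 280.5 N; F_m = (F_max+F_min)/2 = 889.5 N
τ_a = K_W·8F_aD/(πd³) = 1.2423 × 158.33 = 196.69 MPa
τ_m = K_s·8F_mD/(πd³) = 1.0803 × 502.08 = 542.4 MPa
Soderberg: 1/n_f = τ_a/S_se + τ_m/S_sy = 196.69/362 + 542.4/773 = 0.54334 + 0.70168 = 1.245
n_f = 1/1.245 = 0.8032

0.803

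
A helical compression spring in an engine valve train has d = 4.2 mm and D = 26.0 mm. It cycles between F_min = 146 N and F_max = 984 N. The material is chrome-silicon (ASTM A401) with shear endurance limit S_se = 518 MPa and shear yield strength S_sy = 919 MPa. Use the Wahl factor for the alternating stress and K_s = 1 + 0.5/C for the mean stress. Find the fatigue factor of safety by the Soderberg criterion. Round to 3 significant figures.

C = D/d = 26.0/4.2 = 6.1905; K_W = (4C−1)/(4C−4)+0.615/C = 1.2438; K_s = 1+0.5/C = 1.0808
F_a = (F_max−F_min)/2 = 419 N; F_m = (F_max+F_min)/2 = 565 N
τ_a = K_W·8F_aD/(πd³) = 1.2438 × 374.44 = 465.74 MPa
τ_m = K_s·8F_mD/(πd³) = 1.0808 × 504.91 = 545.69 MPa
Soderberg: 1/n_f = τ_a/S_se + τ_m/S_sy = 465.74/518 + 545.69/919 = 0.89911 + 0.59379 = 1.4929
n_f = 1/1.4929 = 0.6698

0.670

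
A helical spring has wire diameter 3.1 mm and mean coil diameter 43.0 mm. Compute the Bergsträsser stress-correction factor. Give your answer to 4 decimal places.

C = D/d = 43.0/3.1 = 13.8710
K_B = (4C+2)/(4C−3) = 57.484/52.484 = 1.0953

1.0953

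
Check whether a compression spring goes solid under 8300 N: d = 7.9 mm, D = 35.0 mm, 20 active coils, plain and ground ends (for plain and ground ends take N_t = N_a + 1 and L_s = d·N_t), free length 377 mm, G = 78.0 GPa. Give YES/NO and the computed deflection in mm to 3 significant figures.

NO, δ = 187 mm

k = Gd⁴/(8D³N_a) = (78.0×10³)(7.9⁴)/(8·35.0³·20) = 44.287 N/mm
N_t = 21; L_s = 7.9·21 = 165.9 mm; δ_solid = L₀ − L_s = 377 − 165.9 = 211.1 mm
δ = F/k = 8300/44.287 = 187.41 mm
δ < δ_solid → spring does not go solid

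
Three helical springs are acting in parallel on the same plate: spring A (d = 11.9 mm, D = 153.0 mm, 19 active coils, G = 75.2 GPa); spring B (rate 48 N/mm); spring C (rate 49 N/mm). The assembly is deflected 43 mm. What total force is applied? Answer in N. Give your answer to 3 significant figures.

k_A = Gd⁴/(8D³N_a) = (75.2×10³)(11.9⁴)/(8·153.0³·19) = 2.7701 N/mm
Parallel: k_eq = 2.7701 + 48 + 49 = 99.77 N/mm
F = k_eq·δ = 99.77·43 = 4290.1 N

4290 N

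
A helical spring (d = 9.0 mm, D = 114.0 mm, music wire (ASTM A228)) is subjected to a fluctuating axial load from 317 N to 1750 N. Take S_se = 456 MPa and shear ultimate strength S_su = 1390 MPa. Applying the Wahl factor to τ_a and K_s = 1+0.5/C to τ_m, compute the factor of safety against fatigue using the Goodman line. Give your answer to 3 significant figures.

C = D/d = 114.0/9.0 = 12.6667; K_W = (4C−1)/(4C−4)+0.615/C = 1.1128; K_s = 1+0.5/C = 1.0395
F_a = (F_max−F_min)/2 = 716.5 N; F_m = (F_max+F_min)/2 = 1033.5 N
τ_a = K_W·8F_aD/(πd³) = 1.1128 × 285.32 = 317.52 MPa
τ_m = K_s·8F_mD/(πd³) = 1.0395 × 411.56 = 427.8 MPa
Goodman: 1/n_f = τ_a/S_se + τ_m/S_su = 317.52/456 + 427.8/1390 = 0.69631 + 0.30777 = 1.0041
n_f = 1/1.0041 = 0.9959

0.996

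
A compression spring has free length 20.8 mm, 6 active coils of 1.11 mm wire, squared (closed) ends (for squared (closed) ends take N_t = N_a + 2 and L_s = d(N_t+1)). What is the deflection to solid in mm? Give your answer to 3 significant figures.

10.8 mm

N_t = 8; L_s = 1.11·9 = 9.99 mm
δ_solid = L₀ − L_s = 20.8 − 9.99 = 10.81 mm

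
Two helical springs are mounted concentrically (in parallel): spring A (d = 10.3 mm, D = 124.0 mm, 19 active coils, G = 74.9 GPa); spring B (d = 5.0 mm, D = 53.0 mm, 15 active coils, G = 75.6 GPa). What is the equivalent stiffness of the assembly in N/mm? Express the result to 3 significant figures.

5.55 N/mm

k_A = Gd⁴/(8D³N_a) = (74.9×10³)(10.3⁴)/(8·124.0³·19) = 2.9089 N/mm
k_B = Gd⁴/(8D³N_a) = (75.6×10³)(5.0⁴)/(8·53.0³·15) = 2.6448 N/mm
Parallel: k_eq = 2.9089 + 2.6448 = 5.5537 N/mm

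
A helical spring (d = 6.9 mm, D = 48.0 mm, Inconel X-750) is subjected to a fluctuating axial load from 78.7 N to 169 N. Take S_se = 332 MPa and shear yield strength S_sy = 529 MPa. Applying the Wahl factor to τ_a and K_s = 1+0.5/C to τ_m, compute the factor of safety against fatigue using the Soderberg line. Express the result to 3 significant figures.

C = D/d = 48.0/6.9 = 6.9565; K_W = (4C−1)/(4C−4)+0.615/C = 1.2143; K_s = 1+0.5/C = 1.0719
F_a = (F_max−F_min)/2 = 45.15 N; F_m = (F_max+F_min)/2 = 123.85 N
τ_a = K_W·8F_aD/(πd³) = 1.2143 × 16.799 = 20.4 MPa
τ_m = K_s·8F_mD/(πd³) = 1.0719 × 46.082 = 49.394 MPa
Soderberg: 1/n_f = τ_a/S_se + τ_m/S_sy = 20.4/332 + 49.394/529 = 0.06144 + 0.09337 = 0.15482
n_f = 1/0.15482 = 6.459

6.46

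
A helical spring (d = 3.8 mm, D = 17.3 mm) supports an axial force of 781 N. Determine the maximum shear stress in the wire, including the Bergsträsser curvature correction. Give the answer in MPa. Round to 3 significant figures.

Spring index C = D/d = 17.3/3.8 = 4.5526
K_B = (4C+2)/(4C−3) = 20.211/15.211 = 1.3287
τ₀ = 8FD/(πd³) = 8·781·17.3/(π·3.8³) = 108090/172.39 = 627.03 MPa
τ_max = K·τ₀ = 1.3287 × 627.03 = 833.14 MPa

833 MPa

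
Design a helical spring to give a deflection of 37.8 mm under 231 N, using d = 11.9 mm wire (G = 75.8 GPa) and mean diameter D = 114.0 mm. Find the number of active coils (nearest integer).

Required rate k = F/δ = 231/37.8 = 6.1111 N/mm
N_a = Gd⁴/(8D³k) = (75.8×10³ × 11.9⁴)/(8 × 114.0³ × 6.1111)
    = 1.52005e+09 / 7.2431e+07 = 20.99 → 21 coils

21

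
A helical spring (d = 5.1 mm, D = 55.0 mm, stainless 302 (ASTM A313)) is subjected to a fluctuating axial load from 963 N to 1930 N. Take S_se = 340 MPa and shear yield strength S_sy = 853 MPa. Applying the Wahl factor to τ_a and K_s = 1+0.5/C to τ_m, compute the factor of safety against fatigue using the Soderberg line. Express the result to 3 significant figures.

C = D/d = 55.0/5.1 = 10.7843; K_W = (4C−1)/(4C−4)+0.615/C = 1.1337; K_s = 1+0.5/C = 1.0464
F_a = (F_max−F_min)/2 = 483.5 N; F_m = (F_max+F_min)/2 = 1446.5 N
τ_a = K_W·8F_aD/(πd³) = 1.1337 × 510.49 = 578.73 MPa
τ_m = K_s·8F_mD/(πd³) = 1.0464 × 1527.3 = 1598.1 MPa
Soderberg: 1/n_f = τ_a/S_se + τ_m/S_sy = 578.73/340 + 1598.1/853 = 1.70216 + 1.87346 = 3.5756
n_f = 1/3.5756 = 0.2797

0.280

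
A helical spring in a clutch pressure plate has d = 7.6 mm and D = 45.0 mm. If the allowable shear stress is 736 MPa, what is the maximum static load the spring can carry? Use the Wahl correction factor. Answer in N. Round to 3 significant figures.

2240 N

C = D/d = 45.0/7.6 = 5.9211
K_W = (4C−1)/(4C−4) + 0.615/C = 22.684/19.684 + 0.1039 = 1.2563
τ_max = K·8FD/(πd³) → F_max = τ_allow·πd³/(8DK)
F_max = 736·π·7.6³/(8·45.0·1.2563) = 1.015e+06/452.26 = 2244.3 N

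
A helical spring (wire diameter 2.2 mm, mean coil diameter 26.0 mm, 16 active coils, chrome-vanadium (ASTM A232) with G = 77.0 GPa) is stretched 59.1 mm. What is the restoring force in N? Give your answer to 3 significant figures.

k = Gd⁴/(8D³N_a) = (77.0×10³)(2.2⁴)/(8·26.0³·16) = 0.80177 N/mm
F = k·δ = 0.80177 × 59.1 = 47.385 N

47.4 N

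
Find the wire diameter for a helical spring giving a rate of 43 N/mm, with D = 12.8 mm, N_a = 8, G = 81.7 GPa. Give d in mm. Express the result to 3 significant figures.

2.90 mm

d = (8D³N_a·k / G)^(1/4) = (8·12.8³·8·43 / (81.7×10³))^0.25
  = (70.641)^0.25 = 2.8991 mm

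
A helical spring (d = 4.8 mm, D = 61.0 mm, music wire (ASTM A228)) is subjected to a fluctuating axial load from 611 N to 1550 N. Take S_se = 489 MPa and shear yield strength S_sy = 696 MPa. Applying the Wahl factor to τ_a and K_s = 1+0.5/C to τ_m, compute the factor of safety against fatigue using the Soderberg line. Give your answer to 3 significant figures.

0.265

C = D/d = 61.0/4.8 = 12.7083; K_W = (4C−1)/(4C−4)+0.615/C = 1.1125; K_s = 1+0.5/C = 1.0393
F_a = (F_max−F_min)/2 = 469.5 N; F_m = (F_max+F_min)/2 = 1080.5 N
τ_a = K_W·8F_aD/(πd³) = 1.1125 × 659.45 = 733.61 MPa
τ_m = K_s·8F_mD/(πd³) = 1.0393 × 1517.6 = 1577.4 MPa
Soderberg: 1/n_f = τ_a/S_se + τ_m/S_sy = 733.61/489 + 1577.4/696 = 1.50022 + 2.26632 = 3.7665
n_f = 1/3.7665 = 0.2655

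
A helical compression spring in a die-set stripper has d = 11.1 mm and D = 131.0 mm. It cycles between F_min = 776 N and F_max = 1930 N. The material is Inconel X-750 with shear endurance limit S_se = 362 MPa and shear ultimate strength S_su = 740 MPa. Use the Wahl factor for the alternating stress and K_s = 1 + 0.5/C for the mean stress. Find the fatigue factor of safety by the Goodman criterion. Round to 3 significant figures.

1.11

C = D/d = 131.0/11.1 = 11.8018; K_W = (4C−1)/(4C−4)+0.615/C = 1.1215; K_s = 1+0.5/C = 1.0424
F_a = (F_max−F_min)/2 = 577 N; F_m = (F_max+F_min)/2 = 1353 N
τ_a = K_W·8F_aD/(πd³) = 1.1215 × 140.74 = 157.85 MPa
τ_m = K_s·8F_mD/(πd³) = 1.0424 × 330.02 = 344 MPa
Goodman: 1/n_f = τ_a/S_se + τ_m/S_su = 157.85/362 + 344/740 = 0.43604 + 0.46487 = 0.90091
n_f = 1/0.90091 = 1.11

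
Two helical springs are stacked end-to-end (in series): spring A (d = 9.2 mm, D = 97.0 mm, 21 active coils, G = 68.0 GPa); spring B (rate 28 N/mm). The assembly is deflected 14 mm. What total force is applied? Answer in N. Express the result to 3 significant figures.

k_A = Gd⁴/(8D³N_a) = (68.0×10³)(9.2⁴)/(8·97.0³·21) = 3.1771 N/mm
Series: 1/k_eq = 1/3.1771 + 1/28 = 0.35046; k_eq = 2.8534 N/mm
F = k_eq·δ = 2.8534·14 = 39.947 N

39.9 N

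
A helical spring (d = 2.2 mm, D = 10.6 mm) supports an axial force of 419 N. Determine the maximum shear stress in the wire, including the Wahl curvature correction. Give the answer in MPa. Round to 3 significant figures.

Spring index C = D/d = 10.6/2.2 = 4.8182
K_W = (4C−1)/(4C−4) + 0.615/C = 18.273/15.273 + 0.1276 = 1.3241
τ₀ = 8FD/(πd³) = 8·419·10.6/(π·2.2³) = 35531.2/33.452 = 1062.2 MPa
τ_max = K·τ₀ = 1.3241 × 1062.2 = 1406.4 MPa

1410 MPa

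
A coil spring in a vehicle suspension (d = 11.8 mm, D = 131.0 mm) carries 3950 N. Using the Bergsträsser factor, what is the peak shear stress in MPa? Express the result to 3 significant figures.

899 MPa

Spring index C = D/d = 131.0/11.8 = 11.1017
K_B = (4C+2)/(4C−3) = 46.407/41.407 = 1.1208
τ₀ = 8FD/(πd³) = 8·3950·131.0/(π·11.8³) = 4.1396e+06/5161.7 = 801.98 MPa
τ_max = K·τ₀ = 1.1208 × 801.98 = 898.82 MPa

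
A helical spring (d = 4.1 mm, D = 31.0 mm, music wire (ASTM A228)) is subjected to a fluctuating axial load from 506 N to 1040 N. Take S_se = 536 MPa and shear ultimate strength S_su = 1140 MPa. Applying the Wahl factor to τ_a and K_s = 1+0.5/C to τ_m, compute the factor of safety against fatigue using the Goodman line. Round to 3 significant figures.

C = D/d = 31.0/4.1 = 7.5610; K_W = (4C−1)/(4C−4)+0.615/C = 1.1957; K_s = 1+0.5/C = 1.0661
F_a = (F_max−F_min)/2 = 267 N; F_m = (F_max+F_min)/2 = 773 N
τ_a = K_W·8F_aD/(πd³) = 1.1957 × 305.82 = 365.65 MPa
τ_m = K_s·8F_mD/(πd³) = 1.0661 × 885.38 = 943.93 MPa
Goodman: 1/n_f = τ_a/S_se + τ_m/S_su = 365.65/536 + 943.93/1140 = 0.68218 + 0.82801 = 1.5102
n_f = 1/1.5102 = 0.6622

0.662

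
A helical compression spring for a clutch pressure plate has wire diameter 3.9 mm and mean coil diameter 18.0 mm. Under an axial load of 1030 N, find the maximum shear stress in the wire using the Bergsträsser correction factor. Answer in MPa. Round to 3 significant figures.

Spring index C = D/d = 18.0/3.9 = 4.6154
K_B = (4C+2)/(4C−3) = 20.462/15.462 = 1.3234
τ₀ = 8FD/(πd³) = 8·1030·18.0/(π·3.9³) = 148320/186.36 = 795.9 MPa
τ_max = K·τ₀ = 1.3234 × 795.9 = 1053.3 MPa

1050 MPa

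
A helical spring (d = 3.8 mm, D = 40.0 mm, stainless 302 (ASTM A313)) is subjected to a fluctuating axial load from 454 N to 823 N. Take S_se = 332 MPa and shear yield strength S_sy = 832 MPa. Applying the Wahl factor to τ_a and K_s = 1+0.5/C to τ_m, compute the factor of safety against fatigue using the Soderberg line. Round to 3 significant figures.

0.375

C = D/d = 40.0/3.8 = 10.5263; K_W = (4C−1)/(4C−4)+0.615/C = 1.1372; K_s = 1+0.5/C = 1.0475
F_a = (F_max−F_min)/2 = 184.5 N; F_m = (F_max+F_min)/2 = 638.5 N
τ_a = K_W·8F_aD/(πd³) = 1.1372 × 342.49 = 389.46 MPa
τ_m = K_s·8F_mD/(πd³) = 1.0475 × 1185.3 = 1241.6 MPa
Soderberg: 1/n_f = τ_a/S_se + τ_m/S_sy = 389.46/332 + 1241.6/832 = 1.17308 + 1.49225 = 2.6653
n_f = 1/2.6653 = 0.3752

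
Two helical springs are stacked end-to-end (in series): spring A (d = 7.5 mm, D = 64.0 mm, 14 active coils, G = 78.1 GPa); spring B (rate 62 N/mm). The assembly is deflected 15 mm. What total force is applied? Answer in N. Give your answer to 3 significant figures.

k_A = Gd⁴/(8D³N_a) = (78.1×10³)(7.5⁴)/(8·64.0³·14) = 8.4166 N/mm
Series: 1/k_eq = 1/8.4166 + 1/62 = 0.13494; k_eq = 7.4106 N/mm
F = k_eq·δ = 7.4106·15 = 111.16 N

111 N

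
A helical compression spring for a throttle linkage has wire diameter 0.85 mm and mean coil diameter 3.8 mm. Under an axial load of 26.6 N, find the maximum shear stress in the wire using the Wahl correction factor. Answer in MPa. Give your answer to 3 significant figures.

Spring index C = D/d = 3.8/0.85 = 4.4706
K_W = (4C−1)/(4C−4) + 0.615/C = 16.882/13.882 + 0.1376 = 1.3537
τ₀ = 8FD/(πd³) = 8·26.6·3.8/(π·0.85³) = 808.64/1.9293 = 419.13 MPa
τ_max = K·τ₀ = 1.3537 × 419.13 = 567.36 MPa

567 MPa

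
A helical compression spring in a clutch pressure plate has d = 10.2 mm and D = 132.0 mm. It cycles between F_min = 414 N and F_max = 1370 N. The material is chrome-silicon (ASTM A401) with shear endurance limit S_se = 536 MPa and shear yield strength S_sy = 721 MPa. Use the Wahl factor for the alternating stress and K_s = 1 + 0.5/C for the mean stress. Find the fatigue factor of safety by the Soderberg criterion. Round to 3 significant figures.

1.39

C = D/d = 132.0/10.2 = 12.9412; K_W = (4C−1)/(4C−4)+0.615/C = 1.1103; K_s = 1+0.5/C = 1.0386
F_a = (F_max−F_min)/2 = 478 N; F_m = (F_max+F_min)/2 = 892 N
τ_a = K_W·8F_aD/(πd³) = 1.1103 × 151.41 = 168.11 MPa
τ_m = K_s·8F_mD/(πd³) = 1.0386 × 282.54 = 293.46 MPa
Soderberg: 1/n_f = τ_a/S_se + τ_m/S_sy = 168.11/536 + 293.46/721 = 0.31364 + 0.40701 = 0.72065
n_f = 1/0.72065 = 1.388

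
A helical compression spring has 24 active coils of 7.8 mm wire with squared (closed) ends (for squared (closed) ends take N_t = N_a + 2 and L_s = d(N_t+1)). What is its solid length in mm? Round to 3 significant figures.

squared (closed) ends: N_t = N_a + 2 = 24 + 2 = 26
L_s = d·(N_t+1) = 7.8 × 27 = 210.6 mm

211 mm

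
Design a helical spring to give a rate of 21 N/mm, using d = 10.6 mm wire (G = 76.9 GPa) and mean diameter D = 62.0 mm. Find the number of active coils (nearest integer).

24

N_a = Gd⁴/(8D³k) = (76.9×10³ × 10.6⁴)/(8 × 62.0³ × 21)
    = 9.70845e+08 / 4.00391e+07 = 24.25 → 24 coils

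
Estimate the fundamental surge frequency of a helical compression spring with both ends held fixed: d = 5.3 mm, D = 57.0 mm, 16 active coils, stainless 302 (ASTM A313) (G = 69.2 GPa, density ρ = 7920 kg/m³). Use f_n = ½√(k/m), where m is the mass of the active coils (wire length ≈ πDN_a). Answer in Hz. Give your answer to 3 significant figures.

k = Gd⁴/(8D³N_a) = (69.2×10³)(5.3⁴)/(8·57.0³·16) = 2.3034 N/mm = 2303.4 N/m
Wire length L = πDN_a = π·57.0·16 = 2865.1 mm
m = ρ·(πd²/4)·L = 7920 × 22.062×10⁻⁶ m² × 2.8651 m = 0.50062 kg
f_n = ½√(k/m) = 0.5·√(2303.4/0.50062) = 0.5·√(4601.1) = 33.916 Hz

33.9 Hz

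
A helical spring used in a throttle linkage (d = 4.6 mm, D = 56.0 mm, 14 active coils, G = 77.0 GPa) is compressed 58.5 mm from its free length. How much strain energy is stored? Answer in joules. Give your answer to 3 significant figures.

3.00 J

k = Gd⁴/(8D³N_a) = (77.0×10³)(4.6⁴)/(8·56.0³·14) = 1.7528 N/mm
U = ½kδ² = 0.5 × 1.7528 × 58.5² = 2999.3 N·mm = 2.9993 J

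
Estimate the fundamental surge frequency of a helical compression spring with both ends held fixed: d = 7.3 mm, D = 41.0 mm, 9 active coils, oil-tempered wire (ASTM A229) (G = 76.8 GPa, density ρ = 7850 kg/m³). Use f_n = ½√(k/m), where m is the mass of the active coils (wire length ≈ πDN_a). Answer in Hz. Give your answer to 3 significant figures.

170 Hz

k = Gd⁴/(8D³N_a) = (76.8×10³)(7.3⁴)/(8·41.0³·9) = 43.951 N/mm = 43951 N/m
Wire length L = πDN_a = π·41.0·9 = 1159.2 mm
m = ρ·(πd²/4)·L = 7850 × 41.854×10⁻⁶ m² × 1.1592 m = 0.38087 kg
f_n = ½√(k/m) = 0.5·√(43951/0.38087) = 0.5·√(1.154e+05) = 169.85 Hz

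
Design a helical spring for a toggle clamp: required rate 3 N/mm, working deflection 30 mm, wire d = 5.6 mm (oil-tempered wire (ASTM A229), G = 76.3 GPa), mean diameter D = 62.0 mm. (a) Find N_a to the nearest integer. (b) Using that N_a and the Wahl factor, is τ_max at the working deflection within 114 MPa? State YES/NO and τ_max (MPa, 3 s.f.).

(a) 13 coils; (b) YES, τ_max = 92.3 MPa

N_a = Gd⁴/(8D³k) = (76.3×10³)(5.6⁴)/(8·62.0³·3) = 13.12 → N_a = 13
Actual rate k = Gd⁴/(8D³·13) = 3.0274 N/mm
Working load F = kδ = 3.0274·30 = 90.822 N
C = 62.0/5.6 = 11.0714; K_W = (4C−1)/(4C−4)+0.615/C = 1.1300
τ_max = K_W·8FD/(πd³) = 1.1300·81.65 = 92.266 MPa
τ_max ≤ 114 MPa → acceptable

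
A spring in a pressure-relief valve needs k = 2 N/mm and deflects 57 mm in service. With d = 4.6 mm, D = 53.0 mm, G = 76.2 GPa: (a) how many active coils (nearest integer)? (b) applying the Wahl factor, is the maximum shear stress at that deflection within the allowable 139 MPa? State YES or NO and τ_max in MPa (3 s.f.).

N_a = Gd⁴/(8D³k) = (76.2×10³)(4.6⁴)/(8·53.0³·2) = 14.32 → N_a = 14
Actual rate k = Gd⁴/(8D³·14) = 2.0462 N/mm
Working load F = kδ = 2.0462·57 = 116.63 N
C = 53.0/4.6 = 11.5217; K_W = (4C−1)/(4C−4)+0.615/C = 1.1247
τ_max = K_W·8FD/(πd³) = 1.1247·161.72 = 181.88 MPa
τ_max > 139 MPa → exceeds allowable

(a) 14 coils; (b) NO, τ_max = 182 MPa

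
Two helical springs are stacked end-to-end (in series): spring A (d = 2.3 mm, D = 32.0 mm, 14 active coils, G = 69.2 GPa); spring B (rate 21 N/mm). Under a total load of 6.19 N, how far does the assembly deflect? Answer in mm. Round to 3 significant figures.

k_A = Gd⁴/(8D³N_a) = (69.2×10³)(2.3⁴)/(8·32.0³·14) = 0.52765 N/mm
Series: 1/k_eq = 1/0.52765 + 1/21 = 1.9428; k_eq = 0.51472 N/mm
δ = F/k_eq = 6.19/0.51472 = 12.026 mm

12.0 mm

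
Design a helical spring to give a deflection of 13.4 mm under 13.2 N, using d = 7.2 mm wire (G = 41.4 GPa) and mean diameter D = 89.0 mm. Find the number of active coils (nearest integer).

Required rate k = F/δ = 13.2/13.4 = 0.98507 N/mm
N_a = Gd⁴/(8D³k) = (41.4×10³ × 7.2⁴)/(8 × 89.0³ × 0.98507)
    = 1.11258e+08 / 5.55558e+06 = 20.03 → 20 coils

20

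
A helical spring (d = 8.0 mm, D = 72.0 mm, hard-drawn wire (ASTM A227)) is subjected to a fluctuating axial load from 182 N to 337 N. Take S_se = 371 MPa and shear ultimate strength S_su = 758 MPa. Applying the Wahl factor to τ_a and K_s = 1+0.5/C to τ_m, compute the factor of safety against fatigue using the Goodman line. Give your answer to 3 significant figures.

C = D/d = 72.0/8.0 = 9.0000; K_W = (4C−1)/(4C−4)+0.615/C = 1.1621; K_s = 1+0.5/C = 1.0556
F_a = (F_max−F_min)/2 = 77.5 N; F_m = (F_max+F_min)/2 = 259.5 N
τ_a = K_W·8F_aD/(πd³) = 1.1621 × 27.753 = 32.251 MPa
τ_m = K_s·8F_mD/(πd³) = 1.0556 × 92.927 = 98.089 MPa
Goodman: 1/n_f = τ_a/S_se + τ_m/S_su = 32.251/371 + 98.089/758 = 0.08693 + 0.12941 = 0.21633
n_f = 1/0.21633 = 4.622

4.62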